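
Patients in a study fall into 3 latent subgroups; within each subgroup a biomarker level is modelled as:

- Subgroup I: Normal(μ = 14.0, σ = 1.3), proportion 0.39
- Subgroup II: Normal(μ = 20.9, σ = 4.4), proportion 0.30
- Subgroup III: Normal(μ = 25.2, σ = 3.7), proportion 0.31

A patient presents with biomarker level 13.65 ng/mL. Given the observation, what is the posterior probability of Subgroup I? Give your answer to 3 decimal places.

0.941

Posterior ∝ prior × likelihood, so P(k | x) ∝ π_k f_k(x); normalise over all components.
Evaluate each component's likelihood at the observed value:
  f_I = (1/(1.3·√(2π)))·exp(−(13.65−14.0)²/(2·1.3²)) = 0.306879·exp(-0.03624) = 0.295956
  f_II = (1/(4.4·√(2π)))·exp(−(13.65−20.9)²/(2·4.4²)) = 0.090669·exp(-1.35750) = 0.0233293
  f_III = (1/(3.7·√(2π)))·exp(−(13.65−25.2)²/(2·3.7²)) = 0.107822·exp(-4.87226) = 0.000825491
Multiply by the mixture weights:
  π_I·f_I = 0.39 × 0.295956 = 0.115423
  π_II·f_II = 0.30 × 0.0233293 = 0.00699879
  π_III·f_III = 0.31 × 0.000825491 = 0.000255902
Normaliser: 0.115423 + 0.00699879 + 0.000255902 = 0.122677
P(Subgroup I | x) = 0.115423 / 0.122677 ≈ 0.941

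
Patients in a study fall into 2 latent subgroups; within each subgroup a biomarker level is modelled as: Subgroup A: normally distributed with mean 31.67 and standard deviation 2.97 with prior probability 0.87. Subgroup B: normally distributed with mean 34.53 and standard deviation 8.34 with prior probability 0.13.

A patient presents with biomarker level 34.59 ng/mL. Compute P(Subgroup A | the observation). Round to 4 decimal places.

0.9206

Apply Bayes' rule: the posterior for each component is proportional to its prior times its likelihood at x.
Component likelihoods at x = 34.59 ng/mL:
  L_A = 0.0828431
  L_B = 0.0478336
Unnormalised posteriors:
  P(Z=A)·L_A = 0.87 × 0.0828431 = 0.0720735
  P(Z=B)·L_B = 0.13 × 0.0478336 = 0.00621836
Evidence: 0.0720735 + 0.00621836 = 0.0782918
P(Subgroup A | the observation) ≈ 0.9206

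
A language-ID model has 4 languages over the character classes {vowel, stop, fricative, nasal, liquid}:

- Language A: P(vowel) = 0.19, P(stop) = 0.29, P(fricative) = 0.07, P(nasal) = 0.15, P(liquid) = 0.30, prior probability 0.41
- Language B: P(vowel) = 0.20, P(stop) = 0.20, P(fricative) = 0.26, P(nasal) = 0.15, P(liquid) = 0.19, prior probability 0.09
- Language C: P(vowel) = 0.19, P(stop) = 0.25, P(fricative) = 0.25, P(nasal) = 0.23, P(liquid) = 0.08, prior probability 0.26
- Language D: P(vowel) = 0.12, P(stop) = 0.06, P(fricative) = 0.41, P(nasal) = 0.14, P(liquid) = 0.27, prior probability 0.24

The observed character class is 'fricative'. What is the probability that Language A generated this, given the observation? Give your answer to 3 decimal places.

Posterior ∝ prior × likelihood, so P(k | x) ∝ P(Z=k) f_k(x); normalise over all components.
Evaluate each component's likelihood at the observed value:
  p_A = 0.07
  p_B = 0.26
  p_C = 0.25
  p_D = 0.41
Weight by the priors:
  P(Z=A)·p_A = 0.41 × 0.07 = 0.0287
  P(Z=B)·p_B = 0.09 × 0.26 = 0.0234
  P(Z=C)·p_C = 0.26 × 0.25 = 0.065
  P(Z=D)·p_D = 0.24 × 0.41 = 0.0984
Marginal: 0.0287 + 0.0234 + 0.065 + 0.0984 = 0.2155
Responsibility of Language A: 0.0287 / 0.2155 ≈ 0.133

0.133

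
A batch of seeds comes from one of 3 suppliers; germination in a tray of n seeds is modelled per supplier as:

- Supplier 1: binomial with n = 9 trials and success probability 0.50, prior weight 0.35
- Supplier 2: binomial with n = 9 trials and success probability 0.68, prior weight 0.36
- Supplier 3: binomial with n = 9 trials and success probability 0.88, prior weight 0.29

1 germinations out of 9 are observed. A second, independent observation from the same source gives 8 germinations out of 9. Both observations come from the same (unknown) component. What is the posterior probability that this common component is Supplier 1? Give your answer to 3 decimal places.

By Bayes' theorem, P(k | x) = P(Z=k) f_k(x) / Σ_j P(Z=j) f_j(x).
Since both observations come from the same component, the likelihood for component k is f_k(x₁)·f_k(x₂).
  L_1 = [0.0175781] × [0.0175781] = 0.00030899
  L_2 = [0.000672901] × [0.131663] = 8.85962e-05
  L_3 = [3.40546e-07] × [0.388405] = 1.3227e-07
Prior × likelihood for each component:
  P(Z=1)·L_1 = 0.35 × 0.00030899 = 0.000108147
  P(Z=2)·L_2 = 0.36 × 8.85962e-05 = 3.18946e-05
  P(Z=3)·L_3 = 0.29 × 1.3227e-07 = 3.83582e-08
Evidence: 0.000108147 + 3.18946e-05 + 3.83582e-08 = 0.00014008
P(Supplier 1 | x₁,x₂) = 0.000108147 / 0.00014008 ≈ 0.772

0.772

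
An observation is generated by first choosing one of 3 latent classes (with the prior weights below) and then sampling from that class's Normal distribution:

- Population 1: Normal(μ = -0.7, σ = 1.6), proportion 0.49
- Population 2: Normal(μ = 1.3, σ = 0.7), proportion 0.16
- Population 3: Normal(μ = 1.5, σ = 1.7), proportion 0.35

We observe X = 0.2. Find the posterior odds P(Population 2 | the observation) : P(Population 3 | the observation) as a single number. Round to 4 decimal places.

0.4327

Only the two components matter; the odds are (π_i f_i(x)) / (π_j f_j(x)).
Component likelihoods at x = 0.2:
  f_1 = 0.212855
  f_2 = 0.165803
  f_3 = 0.175178
Posterior odds = (π_2·f_2) / (π_3·f_3) = (0.16·0.165803) / (0.35·0.175178) = 0.0265284 / 0.0613122 ≈ 0.4327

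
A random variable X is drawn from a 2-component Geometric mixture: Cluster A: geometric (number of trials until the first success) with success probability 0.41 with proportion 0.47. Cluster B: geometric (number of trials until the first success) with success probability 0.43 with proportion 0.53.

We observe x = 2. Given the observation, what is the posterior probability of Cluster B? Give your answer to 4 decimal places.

Apply Bayes' rule: the posterior for each component is proportional to its prior times its likelihood at x.
Geometric probabilities:
  f_A = 0.2419
  f_B = 0.2451
Prior × likelihood for each component:
  w_A·f_A = 0.47 × 0.2419 = 0.113693
  w_B·f_B = 0.53 × 0.2451 = 0.129903
Normaliser: 0.113693 + 0.129903 = 0.243596
P(Cluster B | the observation) ≈ 0.5333

0.5333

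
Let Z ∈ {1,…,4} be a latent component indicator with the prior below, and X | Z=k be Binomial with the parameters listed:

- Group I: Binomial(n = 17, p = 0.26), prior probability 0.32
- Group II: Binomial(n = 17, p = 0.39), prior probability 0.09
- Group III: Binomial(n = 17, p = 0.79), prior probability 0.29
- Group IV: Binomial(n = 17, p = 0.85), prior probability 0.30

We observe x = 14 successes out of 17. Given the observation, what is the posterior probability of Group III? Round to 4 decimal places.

0.4876

Apply Bayes' rule: the posterior for each component is proportional to its prior times its likelihood at x.
Component likelihoods at x = 14 successes out of 17:
  L_I = 1.77759e-06
  L_II = 0.000290672
  L_III = 0.232245
  L_IV = 0.235856
Unnormalised posteriors:
  π_I·L_I = 0.32 × 1.77759e-06 = 5.68828e-07
  π_II·L_II = 0.09 × 0.000290672 = 2.61605e-05
  π_III·L_III = 0.29 × 0.232245 = 0.067351
  π_IV·L_IV = 0.30 × 0.235856 = 0.0707569
Marginal: 5.68828e-07 + 2.61605e-05 + 0.067351 + 0.0707569 = 0.138135
So the posterior for Group III is 0.067351 / 0.138135 ≈ 0.4876.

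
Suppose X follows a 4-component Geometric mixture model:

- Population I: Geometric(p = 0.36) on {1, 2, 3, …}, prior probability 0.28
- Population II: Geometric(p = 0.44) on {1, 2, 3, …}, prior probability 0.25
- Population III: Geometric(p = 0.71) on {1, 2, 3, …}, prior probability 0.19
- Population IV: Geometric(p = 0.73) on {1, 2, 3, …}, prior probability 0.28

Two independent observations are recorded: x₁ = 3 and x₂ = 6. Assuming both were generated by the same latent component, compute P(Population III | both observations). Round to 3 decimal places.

0.007

The responsibility of component k is P(Z=k) f_k(x) divided by Σ_j P(Z=j) f_j(x).
Since both observations come from the same component, the likelihood for component k is f_k(x₁)·f_k(x₂).
  L_I = [0.147456] × [0.0386547] = 0.00569987
  L_II = [0.137984] × [0.0242322] = 0.00334366
  L_III = [0.059711] × [0.00145629] = 8.69566e-05
  L_IV = [0.053217] × [0.00104747] = 5.57432e-05
Prior × likelihood for each component:
  P(Z=I)·L_I = 0.28 × 0.00569987 = 0.00159596
  P(Z=II)·L_II = 0.25 × 0.00334366 = 0.000835914
  P(Z=III)·L_III = 0.19 × 8.69566e-05 = 1.65218e-05
  P(Z=IV)·L_IV = 0.28 × 5.57432e-05 = 1.56081e-05
Sum: 0.00159596 + 0.000835914 + 1.65218e-05 + 1.56081e-05 = 0.00246401
P(Population III | data) ≈ 0.007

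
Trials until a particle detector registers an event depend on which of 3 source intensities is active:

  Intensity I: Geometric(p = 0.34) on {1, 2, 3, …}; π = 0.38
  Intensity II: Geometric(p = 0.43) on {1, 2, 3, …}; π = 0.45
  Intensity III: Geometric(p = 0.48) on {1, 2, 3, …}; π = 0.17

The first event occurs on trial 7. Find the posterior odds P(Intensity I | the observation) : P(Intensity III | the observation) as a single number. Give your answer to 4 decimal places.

6.6194

Posterior odds = (w_i f_i(x)) / (w_j f_j(x)); the normalising sum cancels.
Evaluate each component's likelihood at the observed value:
  p_I = 0.34·(1−0.34)^6 = 0.34·0.082654 = 0.0281023
  p_II = 0.43·(1−0.43)^6 = 0.43·0.0342964 = 0.0147475
  p_III = 0.48·(1−0.48)^6 = 0.48·0.0197706 = 0.00948989
Posterior odds = (w_I·p_I) / (w_III·p_III) = (0.38·0.0281023) / (0.17·0.00948989) = 0.0106789 / 0.00161328 ≈ 6.6194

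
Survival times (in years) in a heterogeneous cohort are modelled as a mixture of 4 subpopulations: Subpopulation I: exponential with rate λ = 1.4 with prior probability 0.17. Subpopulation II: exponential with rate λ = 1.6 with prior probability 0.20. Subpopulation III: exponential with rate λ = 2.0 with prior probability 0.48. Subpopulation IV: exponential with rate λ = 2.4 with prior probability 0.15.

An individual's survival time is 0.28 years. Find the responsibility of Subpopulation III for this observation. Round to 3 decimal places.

0.500

By Bayes' theorem, P(k | x) = π_k f_k(x) / Σ_j π_j f_j(x).
Component likelihoods at x = 0.28 years:
  f_I = 1.4·e^(−1.4·0.28) = 1.4·e^(−0.3920) = 0.945986
  f_II = 1.6·e^(−1.6·0.28) = 1.6·e^(−0.4480) = 1.02225
  f_III = 2.0·e^(−2.0·0.28) = 2.0·e^(−0.5600) = 1.14242
  f_IV = 2.4·e^(−2.4·0.28) = 2.4·e^(−0.6720) = 1.22565
Prior × likelihood for each component:
  π_I·f_I = 0.17 × 0.945986 = 0.160818
  π_II·f_II = 0.20 × 1.02225 = 0.204449
  π_III·f_III = 0.48 × 1.14242 = 0.548361
  π_IV·f_IV = 0.15 × 1.22565 = 0.183847
Sum: 0.160818 + 0.204449 + 0.548361 + 0.183847 = 1.09747
P(Subpopulation III | data) = 0.548361 / 1.09747 ≈ 0.500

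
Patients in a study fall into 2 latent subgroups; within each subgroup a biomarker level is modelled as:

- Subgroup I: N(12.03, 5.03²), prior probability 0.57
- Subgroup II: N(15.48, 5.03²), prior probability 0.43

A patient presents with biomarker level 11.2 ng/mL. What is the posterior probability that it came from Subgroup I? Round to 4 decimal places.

0.6525

Posterior ∝ prior × likelihood, so P(k | x) ∝ π_k f_k(x); normalise over all components.
Normal densities:
  p_I = (1/(5.03·√(2π)))·exp(−(11.2−12.03)²/(2·5.03²)) = 0.079313·exp(-0.01361) = 0.0782401
  p_II = (1/(5.03·√(2π)))·exp(−(11.2−15.48)²/(2·5.03²)) = 0.079313·exp(-0.36201) = 0.0552234
Prior × likelihood for each component:
  π_I·p_I = 0.57 × 0.0782401 = 0.0445969
  π_II·p_II = 0.43 × 0.0552234 = 0.023746
Normaliser: 0.0445969 + 0.023746 = 0.0683429
Responsibility of Subgroup I: 0.0445969 / 0.0683429 ≈ 0.6525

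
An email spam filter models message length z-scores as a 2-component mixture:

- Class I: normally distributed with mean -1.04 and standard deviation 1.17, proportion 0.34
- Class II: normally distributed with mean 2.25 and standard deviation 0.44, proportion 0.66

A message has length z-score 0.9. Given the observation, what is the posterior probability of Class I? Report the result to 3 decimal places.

By Bayes' theorem, P(k | x) = P(Z=k) f_k(x) / Σ_j P(Z=j) f_j(x).
Evaluate each component's likelihood at the observed value:
  p_I = (1/(1.17·√(2π)))·exp(−(0.9−-1.04)²/(2·1.17²)) = 0.340976·exp(-1.37468) = 0.0862399
  p_II = (1/(0.44·√(2π)))·exp(−(0.9−2.25)²/(2·0.44²)) = 0.906687·exp(-4.70687) = 0.00819011
Weight by the priors:
  P(Z=I)·p_I = 0.34 × 0.0862399 = 0.0293216
  P(Z=II)·p_II = 0.66 × 0.00819011 = 0.00540547
Marginal: 0.0293216 + 0.00540547 = 0.034727
Responsibility of Class I: 0.0293216 / 0.034727 ≈ 0.844

0.844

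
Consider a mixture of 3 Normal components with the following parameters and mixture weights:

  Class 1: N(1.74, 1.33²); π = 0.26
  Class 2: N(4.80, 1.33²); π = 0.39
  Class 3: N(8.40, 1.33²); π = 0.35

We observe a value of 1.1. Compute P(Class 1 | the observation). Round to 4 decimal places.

0.9661

By Bayes' theorem, P(k | x) = π_k f_k(x) / Σ_j π_j f_j(x).
Evaluate each component's likelihood at the observed value:
  p_1 = 0.267163
  p_2 = 0.00625888
  p_3 = 8.61521e-08
Unnormalised posteriors:
  π_1·p_1 = 0.26 × 0.267163 = 0.0694624
  π_2·p_2 = 0.39 × 0.00625888 = 0.00244096
  π_3·p_3 = 0.35 × 8.61521e-08 = 3.01533e-08
Evidence: 0.0694624 + 0.00244096 + 3.01533e-08 = 0.0719034
Responsibility of Class 1: 0.0694624 / 0.0719034 ≈ 0.9661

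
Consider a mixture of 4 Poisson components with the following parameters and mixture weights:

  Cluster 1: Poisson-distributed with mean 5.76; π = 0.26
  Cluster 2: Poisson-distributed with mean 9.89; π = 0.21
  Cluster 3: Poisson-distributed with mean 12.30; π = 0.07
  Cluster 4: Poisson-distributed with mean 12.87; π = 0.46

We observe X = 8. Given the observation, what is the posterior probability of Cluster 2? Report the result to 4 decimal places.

Posterior ∝ prior × likelihood, so P(k | x) ∝ w_k f_k(x); normalise over all components.
Evaluate each component's likelihood at the observed value:
  L_1 = e^(−5.76)·5.76^8/8! = 0.0946941
  L_2 = e^(−9.89)·9.89^8/8! = 0.115048
  L_3 = e^(−12.30)·12.30^8/8! = 0.0591423
  L_4 = e^(−12.87)·12.87^8/8! = 0.0480549
Unnormalised posteriors:
  w_1·L_1 = 0.26 × 0.0946941 = 0.0246205
  w_2·L_2 = 0.21 × 0.115048 = 0.02416
  w_3·L_3 = 0.07 × 0.0591423 = 0.00413996
  w_4·L_4 = 0.46 × 0.0480549 = 0.0221053
Sum: 0.0246205 + 0.02416 + 0.00413996 + 0.0221053 = 0.0750257
P(Cluster 2 | the observation) ≈ 0.3220

0.3220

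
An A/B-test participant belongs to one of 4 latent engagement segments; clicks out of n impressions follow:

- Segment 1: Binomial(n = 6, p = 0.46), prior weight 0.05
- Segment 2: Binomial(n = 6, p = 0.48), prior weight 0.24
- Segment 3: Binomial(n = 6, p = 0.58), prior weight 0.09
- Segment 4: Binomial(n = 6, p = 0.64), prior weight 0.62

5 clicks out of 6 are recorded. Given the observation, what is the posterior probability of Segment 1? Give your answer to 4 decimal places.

0.0184

By Bayes' theorem, P(k | x) = π_k f_k(x) / Σ_j π_j f_j(x).
Evaluate each component's likelihood at the observed value:
  p_1 = C(6,5)·0.46^5·0.54^1 = 6·0.0205963·0.54 = 0.066732
  p_2 = C(6,5)·0.48^5·0.52^1 = 6·0.0254804·0.52 = 0.0794988
  p_3 = C(6,5)·0.58^5·0.42^1 = 6·0.0656357·0.42 = 0.165402
  p_4 = C(6,5)·0.64^5·0.36^1 = 6·0.107374·0.36 = 0.231928
Prior × likelihood for each component:
  π_1·p_1 = 0.05 × 0.066732 = 0.0033366
  π_2·p_2 = 0.24 × 0.0794988 = 0.0190797
  π_3·p_3 = 0.09 × 0.165402 = 0.0148862
  π_4·p_4 = 0.62 × 0.231928 = 0.143796
Sum: 0.0033366 + 0.0190797 + 0.0148862 + 0.143796 = 0.181098
Responsibility of Segment 1: 0.0033366 / 0.181098 ≈ 0.0184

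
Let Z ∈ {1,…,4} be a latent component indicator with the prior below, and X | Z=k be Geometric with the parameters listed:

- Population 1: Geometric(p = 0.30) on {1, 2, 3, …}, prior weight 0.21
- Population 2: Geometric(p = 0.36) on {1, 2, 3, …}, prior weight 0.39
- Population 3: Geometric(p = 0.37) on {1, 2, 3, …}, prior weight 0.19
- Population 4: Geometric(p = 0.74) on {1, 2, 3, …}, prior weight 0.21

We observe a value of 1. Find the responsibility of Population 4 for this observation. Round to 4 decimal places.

0.3622

Apply Bayes' rule: the posterior for each component is proportional to its prior times its likelihood at x.
Evaluate each component's likelihood at the observed value:
  f_1 = 0.3
  f_2 = 0.36
  f_3 = 0.37
  f_4 = 0.74
Multiply by the mixture weights:
  π_1·f_1 = 0.21 × 0.3 = 0.063
  π_2·f_2 = 0.39 × 0.36 = 0.1404
  π_3·f_3 = 0.19 × 0.37 = 0.0703
  π_4·f_4 = 0.21 × 0.74 = 0.1554
Marginal: 0.063 + 0.1404 + 0.0703 + 0.1554 = 0.4291
P(Population 4 | 1) ≈ 0.3622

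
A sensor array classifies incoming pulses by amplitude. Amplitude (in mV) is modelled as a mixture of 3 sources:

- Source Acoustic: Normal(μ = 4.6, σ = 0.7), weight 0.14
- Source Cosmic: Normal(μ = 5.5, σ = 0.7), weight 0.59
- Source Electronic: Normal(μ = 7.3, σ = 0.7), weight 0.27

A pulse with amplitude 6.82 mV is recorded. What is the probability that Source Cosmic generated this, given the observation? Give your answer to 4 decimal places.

0.3175

By Bayes' theorem, P(k | x) = w_k f_k(x) / Σ_j w_j f_j(x).
Component likelihoods at x = 6.82 mV:
  f_Acoustic = 0.00373039
  f_Cosmic = 0.0963062
  f_Electronic = 0.450514
Prior × likelihood for each component:
  w_Acoustic·f_Acoustic = 0.14 × 0.00373039 = 0.000522254
  w_Cosmic·f_Cosmic = 0.59 × 0.0963062 = 0.0568206
  w_Electronic·f_Electronic = 0.27 × 0.450514 = 0.121639
Denominator: 0.000522254 + 0.0568206 + 0.121639 = 0.178982
P(Source Cosmic | the observation) ≈ 0.3175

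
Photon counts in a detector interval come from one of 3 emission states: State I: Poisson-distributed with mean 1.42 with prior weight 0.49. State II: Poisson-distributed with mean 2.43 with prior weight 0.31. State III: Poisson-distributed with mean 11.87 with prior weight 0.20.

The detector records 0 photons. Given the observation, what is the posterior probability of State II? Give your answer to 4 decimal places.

By Bayes' theorem, P(k | x) = w_k f_k(x) / Σ_j w_j f_j(x).
Poisson probabilities:
  f_I = e^(−1.42)·1.42^0/0! = 0.241714
  f_II = e^(−2.43)·2.43^0/0! = 0.0880368
  f_III = e^(−11.87)·11.87^0/0! = 6.9972e-06
Prior × likelihood for each component:
  w_I·f_I = 0.49 × 0.241714 = 0.11844
  w_II·f_II = 0.31 × 0.0880368 = 0.0272914
  w_III·f_III = 0.20 × 6.9972e-06 = 1.39944e-06
Marginal: 0.11844 + 0.0272914 + 1.39944e-06 = 0.145733
P(State II | 0 photons) ≈ 0.1873

0.1873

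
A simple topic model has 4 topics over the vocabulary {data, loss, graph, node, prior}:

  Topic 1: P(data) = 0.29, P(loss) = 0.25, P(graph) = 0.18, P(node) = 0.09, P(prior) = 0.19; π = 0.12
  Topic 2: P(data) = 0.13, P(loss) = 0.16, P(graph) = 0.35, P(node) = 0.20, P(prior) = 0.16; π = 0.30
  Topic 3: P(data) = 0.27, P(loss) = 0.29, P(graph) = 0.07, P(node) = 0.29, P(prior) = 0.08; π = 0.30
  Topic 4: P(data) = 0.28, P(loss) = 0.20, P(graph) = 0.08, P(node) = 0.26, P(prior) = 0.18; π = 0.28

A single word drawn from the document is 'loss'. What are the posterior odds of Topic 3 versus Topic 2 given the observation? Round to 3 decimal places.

Posterior odds = (π_i f_i(x)) / (π_j f_j(x)); the normalising sum cancels.
Categorical probabilities:
  p_1 = P(loss | comp) = 0.25
  p_2 = P(loss | comp) = 0.16
  p_3 = P(loss | comp) = 0.29
  p_4 = P(loss | comp) = 0.20
Odds = (0.30/0.30) × (0.29/0.16) = 1 × 1.8125 ≈ 1.812

1.812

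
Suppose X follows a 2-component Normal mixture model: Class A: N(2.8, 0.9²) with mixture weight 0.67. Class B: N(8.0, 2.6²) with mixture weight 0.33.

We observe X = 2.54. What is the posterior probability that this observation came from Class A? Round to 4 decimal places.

P(component k | x) = P(Z=k)·f_k(x) / marginal(x), where marginal(x) = Σ_j P(Z=j)·f_j(x).
Evaluate each component's likelihood at the observed value:
  L_A = (1/(0.9·√(2π)))·exp(−(2.54−2.8)²/(2·0.9²)) = 0.443269·exp(-0.04173) = 0.425153
  L_B = (1/(2.6·√(2π)))·exp(−(2.54−8.0)²/(2·2.6²)) = 0.153439·exp(-2.20500) = 0.0169168
Unnormalised posteriors:
  P(Z=A)·L_A = 0.67 × 0.425153 = 0.284852
  P(Z=B)·L_B = 0.33 × 0.0169168 = 0.00558253
Denominator: 0.284852 + 0.00558253 = 0.290435
P(Class A | 2.54) = 0.284852 / 0.290435 ≈ 0.9808

0.9808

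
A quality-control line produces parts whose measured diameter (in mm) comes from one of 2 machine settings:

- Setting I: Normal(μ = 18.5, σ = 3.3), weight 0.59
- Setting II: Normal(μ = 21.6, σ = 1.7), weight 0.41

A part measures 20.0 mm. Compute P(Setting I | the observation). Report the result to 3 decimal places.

By Bayes' theorem, P(k | x) = π_k f_k(x) / Σ_j π_j f_j(x).
Normal densities:
  L_I = 0.109026
  L_II = 0.150699
Weight by the priors:
  π_I·L_I = 0.59 × 0.109026 = 0.0643255
  π_II·L_II = 0.41 × 0.150699 = 0.0617864
Marginal: 0.0643255 + 0.0617864 = 0.126112
So the posterior for Setting I is 0.0643255 / 0.126112 ≈ 0.510.

0.510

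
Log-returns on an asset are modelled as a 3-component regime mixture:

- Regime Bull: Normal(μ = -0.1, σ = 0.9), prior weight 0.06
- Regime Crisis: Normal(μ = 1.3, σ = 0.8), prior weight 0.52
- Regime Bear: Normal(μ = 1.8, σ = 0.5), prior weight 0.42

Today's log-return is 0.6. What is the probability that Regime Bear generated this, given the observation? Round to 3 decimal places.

0.087

By Bayes' theorem, P(k | x) = P(Z=k) f_k(x) / Σ_j P(Z=j) f_j(x).
Evaluate each component's likelihood at the observed value:
  L_Bull = 0.327572
  L_Crisis = 0.340069
  L_Bear = 0.0447891
Unnormalised posteriors:
  P(Z=Bull)·L_Bull = 0.06 × 0.327572 = 0.0196543
  P(Z=Crisis)·L_Crisis = 0.52 × 0.340069 = 0.176836
  P(Z=Bear)·L_Bear = 0.42 × 0.0447891 = 0.0188114
Normaliser: 0.0196543 + 0.176836 + 0.0188114 = 0.215301
P(Regime Bear | data) = 0.0188114 / 0.215301 ≈ 0.087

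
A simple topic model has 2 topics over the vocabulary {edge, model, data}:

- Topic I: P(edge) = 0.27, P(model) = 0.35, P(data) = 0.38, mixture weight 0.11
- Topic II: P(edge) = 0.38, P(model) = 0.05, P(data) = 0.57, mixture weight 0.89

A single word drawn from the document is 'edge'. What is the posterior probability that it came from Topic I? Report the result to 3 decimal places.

0.081

By Bayes' theorem, P(k | x) = P(Z=k) f_k(x) / Σ_j P(Z=j) f_j(x).
Categorical probabilities:
  L_I = P(edge | comp) = 0.27
  L_II = P(edge | comp) = 0.38
Multiply by the mixture weights:
  P(Z=I)·L_I = 0.11 × 0.27 = 0.0297
  P(Z=II)·L_II = 0.89 × 0.38 = 0.3382
Denominator: 0.0297 + 0.3382 = 0.3679
So the posterior for Topic I is 0.0297 / 0.3679 ≈ 0.081.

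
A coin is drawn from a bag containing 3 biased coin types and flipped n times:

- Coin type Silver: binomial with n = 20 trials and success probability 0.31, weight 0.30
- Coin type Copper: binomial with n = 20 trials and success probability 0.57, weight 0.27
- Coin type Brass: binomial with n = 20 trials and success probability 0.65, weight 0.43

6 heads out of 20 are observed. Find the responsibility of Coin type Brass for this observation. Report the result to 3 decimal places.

0.009

Apply Bayes' rule: the posterior for each component is proportional to its prior times its likelihood at x.
Evaluate each component's likelihood at the observed value:
  f_Silver = 0.19074
  f_Copper = 0.0098218
  f_Brass = 0.00121009
Multiply by the mixture weights:
  w_Silver·f_Silver = 0.30 × 0.19074 = 0.0572219
  w_Copper·f_Copper = 0.27 × 0.0098218 = 0.00265189
  w_Brass·f_Brass = 0.43 × 0.00121009 = 0.000520337
Marginal: 0.0572219 + 0.00265189 + 0.000520337 = 0.0603941
Responsibility of Coin type Brass: 0.000520337 / 0.0603941 ≈ 0.009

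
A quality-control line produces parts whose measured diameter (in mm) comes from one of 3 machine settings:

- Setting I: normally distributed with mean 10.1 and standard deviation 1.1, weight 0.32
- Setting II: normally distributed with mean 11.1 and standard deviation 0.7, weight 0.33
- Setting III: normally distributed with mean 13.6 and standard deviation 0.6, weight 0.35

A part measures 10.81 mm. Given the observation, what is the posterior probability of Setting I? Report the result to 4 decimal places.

0.3531

P(component k | x) = P(Z=k)·f_k(x) / marginal(x), where marginal(x) = Σ_j P(Z=j)·f_j(x).
Evaluate each component's likelihood at the observed value:
  p_I = (1/(1.1·√(2π)))·exp(−(10.81−10.1)²/(2·1.1²)) = 0.362675·exp(-0.20831) = 0.294477
  p_II = (1/(0.7·√(2π)))·exp(−(10.81−11.1)²/(2·0.7²)) = 0.569918·exp(-0.08582) = 0.523049
  p_III = (1/(0.6·√(2π)))·exp(−(10.81−13.6)²/(2·0.6²)) = 0.664904·exp(-10.81125) = 1.3412e-05
Unnormalised posteriors:
  P(Z=I)·p_I = 0.32 × 0.294477 = 0.0942326
  P(Z=II)·p_II = 0.33 × 0.523049 = 0.172606
  P(Z=III)·p_III = 0.35 × 1.3412e-05 = 4.69419e-06
Sum: 0.0942326 + 0.172606 + 4.69419e-06 = 0.266844
Responsibility of Setting I: 0.0942326 / 0.266844 ≈ 0.3531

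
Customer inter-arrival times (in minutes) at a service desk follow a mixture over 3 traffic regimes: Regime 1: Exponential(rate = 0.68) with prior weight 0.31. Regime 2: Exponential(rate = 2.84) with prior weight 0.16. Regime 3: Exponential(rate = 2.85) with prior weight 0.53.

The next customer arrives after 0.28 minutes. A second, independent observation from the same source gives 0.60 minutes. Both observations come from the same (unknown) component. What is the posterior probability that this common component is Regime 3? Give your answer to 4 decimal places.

0.6548

P(component k | x) = w_k·f_k(x) / marginal(x), where marginal(x) = Σ_j w_j·f_j(x).
Since both observations come from the same component, the likelihood for component k is f_k(x₁)·f_k(x₂).
  L_1 = [0.562107] × [0.452186] = 0.254177
  L_2 = [1.28223] × [0.51675] = 0.662595
  L_3 = [1.28315] × [0.515468] = 0.661423
Multiply by the mixture weights:
  w_1·L_1 = 0.31 × 0.254177 = 0.0787948
  w_2·L_2 = 0.16 × 0.662595 = 0.106015
  w_3·L_3 = 0.53 × 0.661423 = 0.350554
Normaliser: 0.0787948 + 0.106015 + 0.350554 = 0.535364
So the posterior for Regime 3 is 0.350554 / 0.535364 ≈ 0.6548.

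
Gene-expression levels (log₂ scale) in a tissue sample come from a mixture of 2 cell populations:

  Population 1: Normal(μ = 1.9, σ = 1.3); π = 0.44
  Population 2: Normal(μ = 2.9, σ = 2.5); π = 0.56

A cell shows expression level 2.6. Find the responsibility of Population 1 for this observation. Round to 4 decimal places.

By Bayes' theorem, P(k | x) = w_k f_k(x) / Σ_j w_j f_j(x).
Evaluate each component's likelihood at the observed value:
  L_1 = (1/(1.3·√(2π)))·exp(−(2.6−1.9)²/(2·1.3²)) = 0.306879·exp(-0.14497) = 0.265465
  L_2 = (1/(2.5·√(2π)))·exp(−(2.6−2.9)²/(2·2.5²)) = 0.159577·exp(-0.00720) = 0.158432
Multiply by the mixture weights:
  w_1·L_1 = 0.44 × 0.265465 = 0.116804
  w_2·L_2 = 0.56 × 0.158432 = 0.088722
Sum: 0.116804 + 0.088722 = 0.205526
P(Population 1 | the observation) ≈ 0.5683

0.5683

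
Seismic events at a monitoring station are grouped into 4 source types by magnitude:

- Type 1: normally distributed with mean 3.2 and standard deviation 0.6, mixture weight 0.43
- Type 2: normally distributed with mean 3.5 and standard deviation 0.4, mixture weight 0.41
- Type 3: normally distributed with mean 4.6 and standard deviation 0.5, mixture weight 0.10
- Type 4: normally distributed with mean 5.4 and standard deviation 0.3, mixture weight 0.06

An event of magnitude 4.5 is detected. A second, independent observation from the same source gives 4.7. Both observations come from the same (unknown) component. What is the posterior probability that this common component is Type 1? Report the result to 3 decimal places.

P(component k | x) = π_k·f_k(x) / marginal(x), where marginal(x) = Σ_j π_j·f_j(x).
Since both observations come from the same component, the likelihood for component k is f_k(x₁)·f_k(x₂).
  p_1 = [0.0635877] × [0.0292138] = 0.00185764
  p_2 = [0.0438208] × [0.0110796] = 0.000485517
  p_3 = [0.782085] × [0.782085] = 0.611658
  p_4 = [0.0147728] × [0.0874063] = 0.00129124
Multiply by the mixture weights:
  π_1·p_1 = 0.43 × 0.00185764 = 0.000798785
  π_2·p_2 = 0.41 × 0.000485517 = 0.000199062
  π_3·p_3 = 0.10 × 0.611658 = 0.0611658
  π_4·p_4 = 0.06 × 0.00129124 = 7.74743e-05
Evidence: 0.000798785 + 0.000199062 + 0.0611658 + 7.74743e-05 = 0.0622411
So the posterior for Type 1 is 0.000798785 / 0.0622411 ≈ 0.013.

0.013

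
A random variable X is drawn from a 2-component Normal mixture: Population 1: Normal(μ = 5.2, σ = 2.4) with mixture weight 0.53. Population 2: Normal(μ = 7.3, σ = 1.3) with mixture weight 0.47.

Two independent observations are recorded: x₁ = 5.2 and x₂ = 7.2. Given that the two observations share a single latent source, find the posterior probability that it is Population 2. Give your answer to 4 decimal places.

0.5363

Posterior ∝ prior × likelihood, so P(k | x) ∝ P(Z=k) f_k(x); normalise over all components.
Since both observations come from the same component, the likelihood for component k is f_k(x₁)·f_k(x₂).
  f_1 = [(1/(2.4·√(2π)))·exp(−(5.2−5.2)²/(2·2.4²)) = 0.166226·exp(-0.00000) = 0.166226] × [0.117463] = 0.0195254
  f_2 = [(1/(1.3·√(2π)))·exp(−(5.2−7.3)²/(2·1.3²)) = 0.306879·exp(-1.30473) = 0.0832392] × [0.305972] = 0.0254689
Unnormalised posteriors:
  P(Z=1)·f_1 = 0.53 × 0.0195254 = 0.0103485
  P(Z=2)·f_2 = 0.47 × 0.0254689 = 0.0119704
Sum: 0.0103485 + 0.0119704 = 0.0223189
So the posterior for Population 2 is 0.0119704 / 0.0223189 ≈ 0.5363.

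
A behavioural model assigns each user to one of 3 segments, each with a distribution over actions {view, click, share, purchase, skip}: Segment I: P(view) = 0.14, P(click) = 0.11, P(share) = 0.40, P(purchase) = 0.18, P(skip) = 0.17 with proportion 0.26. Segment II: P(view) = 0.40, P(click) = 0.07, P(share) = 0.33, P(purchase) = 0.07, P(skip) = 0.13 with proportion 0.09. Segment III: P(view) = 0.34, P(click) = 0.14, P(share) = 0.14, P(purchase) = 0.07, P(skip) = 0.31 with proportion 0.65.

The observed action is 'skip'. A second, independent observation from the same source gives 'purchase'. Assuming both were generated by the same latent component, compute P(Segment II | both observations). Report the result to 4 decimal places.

By Bayes' theorem, P(k | x) = w_k f_k(x) / Σ_j w_j f_j(x).
Since both observations come from the same component, the likelihood for component k is f_k(x₁)·f_k(x₂).
  f_I = [P(skip | comp) = 0.17] × [0.18] = 0.0306
  f_II = [P(skip | comp) = 0.13] × [0.07] = 0.0091
  f_III = [P(skip | comp) = 0.31] × [0.07] = 0.0217
Weight by the priors:
  w_I·f_I = 0.26 × 0.0306 = 0.007956
  w_II·f_II = 0.09 × 0.0091 = 0.000819
  w_III·f_III = 0.65 × 0.0217 = 0.014105
Evidence: 0.007956 + 0.000819 + 0.014105 = 0.02288
P(Segment II | x) = 0.000819 / 0.02288 ≈ 0.0358

0.0358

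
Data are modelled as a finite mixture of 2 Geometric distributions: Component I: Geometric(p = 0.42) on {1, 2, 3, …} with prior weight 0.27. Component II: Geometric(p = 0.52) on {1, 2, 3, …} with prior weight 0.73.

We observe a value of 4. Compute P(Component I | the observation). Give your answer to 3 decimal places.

P(component k | x) = P(Z=k)·f_k(x) / marginal(x), where marginal(x) = Σ_j P(Z=j)·f_j(x).
Component likelihoods at x = 4:
  L_I = 0.42·(1−0.42)^3 = 0.42·0.195112 = 0.081947
  L_II = 0.52·(1−0.52)^3 = 0.52·0.110592 = 0.0575078
Weight by the priors:
  P(Z=I)·L_I = 0.27 × 0.081947 = 0.0221257
  P(Z=II)·L_II = 0.73 × 0.0575078 = 0.0419807
Evidence: 0.0221257 + 0.0419807 = 0.0641064
Responsibility of Component I: 0.0221257 / 0.0641064 ≈ 0.345

0.345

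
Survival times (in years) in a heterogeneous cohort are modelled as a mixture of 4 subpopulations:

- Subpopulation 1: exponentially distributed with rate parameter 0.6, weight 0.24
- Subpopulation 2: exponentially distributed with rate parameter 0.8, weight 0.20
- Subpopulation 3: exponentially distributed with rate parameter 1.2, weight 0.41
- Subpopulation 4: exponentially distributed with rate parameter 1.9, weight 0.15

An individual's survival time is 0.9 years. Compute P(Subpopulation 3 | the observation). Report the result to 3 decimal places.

0.439

P(component k | x) = P(Z=k)·f_k(x) / marginal(x), where marginal(x) = Σ_j P(Z=j)·f_j(x).
Exponential densities:
  L_1 = 0.6·e^(−0.6·0.9) = 0.6·e^(−0.5400) = 0.349649
  L_2 = 0.8·e^(−0.8·0.9) = 0.8·e^(−0.7200) = 0.389402
  L_3 = 1.2·e^(−1.2·0.9) = 1.2·e^(−1.0800) = 0.407515
  L_4 = 1.9·e^(−1.9·0.9) = 1.9·e^(−1.7100) = 0.343645
Unnormalised posteriors:
  P(Z=1)·L_1 = 0.24 × 0.349649 = 0.0839157
  P(Z=2)·L_2 = 0.20 × 0.389402 = 0.0778804
  P(Z=3)·L_3 = 0.41 × 0.407515 = 0.167081
  P(Z=4)·L_4 = 0.15 × 0.343645 = 0.0515468
Sum: 0.0839157 + 0.0778804 + 0.167081 + 0.0515468 = 0.380424
P(Subpopulation 3 | data) ≈ 0.439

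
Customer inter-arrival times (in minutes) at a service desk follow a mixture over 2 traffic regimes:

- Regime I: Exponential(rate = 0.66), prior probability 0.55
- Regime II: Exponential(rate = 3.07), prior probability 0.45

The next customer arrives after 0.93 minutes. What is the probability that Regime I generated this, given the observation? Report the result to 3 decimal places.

Apply Bayes' rule: the posterior for each component is proportional to its prior times its likelihood at x.
Exponential densities:
  f_I = 0.357251
  f_II = 0.176679
Prior × likelihood for each component:
  π_I·f_I = 0.55 × 0.357251 = 0.196488
  π_II·f_II = 0.45 × 0.176679 = 0.0795054
Evidence: 0.196488 + 0.0795054 = 0.275994
Responsibility of Regime I: 0.196488 / 0.275994 ≈ 0.712

0.712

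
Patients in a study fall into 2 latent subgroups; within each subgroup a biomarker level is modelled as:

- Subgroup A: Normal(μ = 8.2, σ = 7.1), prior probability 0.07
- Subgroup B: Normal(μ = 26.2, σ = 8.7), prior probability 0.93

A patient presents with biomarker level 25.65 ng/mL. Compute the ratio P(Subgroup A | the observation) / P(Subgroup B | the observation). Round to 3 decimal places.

0.005

The posterior odds equal the prior odds times the likelihood ratio: (w_i/w_j)·(f_i(x)/f_j(x)).
Component likelihoods at x = 25.65 ng/mL:
  f_A = (1/(7.1·√(2π)))·exp(−(25.65−8.2)²/(2·7.1²)) = 0.056189·exp(-3.02026) = 0.00274138
  f_B = (1/(8.7·√(2π)))·exp(−(25.65−26.2)²/(2·8.7²)) = 0.045855·exp(-0.00200) = 0.0457639
Odds = (0.07/0.93) × (0.00274138/0.0457639) = 0.0752688 × 0.0599028 ≈ 0.005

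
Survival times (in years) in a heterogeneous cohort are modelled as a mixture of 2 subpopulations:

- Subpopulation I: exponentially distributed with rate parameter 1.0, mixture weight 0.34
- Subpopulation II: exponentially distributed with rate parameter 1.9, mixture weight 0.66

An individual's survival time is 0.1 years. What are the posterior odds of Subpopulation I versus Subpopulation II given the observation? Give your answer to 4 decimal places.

0.2967

Posterior odds = (P(Z=i) f_i(x)) / (P(Z=j) f_j(x)); the normalising sum cancels.
Component likelihoods at x = 0.1 years:
  L_I = 1.0·e^(−1.0·0.1) = 1.0·e^(−0.1000) = 0.904837
  L_II = 1.9·e^(−1.9·0.1) = 1.9·e^(−0.1900) = 1.57122
Odds = (0.34/0.66) × (0.904837/1.57122) = 0.515152 × 0.575881 ≈ 0.2967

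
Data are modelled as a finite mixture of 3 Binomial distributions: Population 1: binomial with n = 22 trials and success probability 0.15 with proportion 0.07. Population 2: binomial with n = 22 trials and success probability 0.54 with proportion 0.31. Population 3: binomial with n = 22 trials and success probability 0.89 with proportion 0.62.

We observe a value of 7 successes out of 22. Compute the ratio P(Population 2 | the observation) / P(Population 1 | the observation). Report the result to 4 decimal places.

Only the two components matter; the odds are (π_i f_i(x)) / (π_j f_j(x)).
Component likelihoods at x = 7 successes out of 22:
  f_1 = 0.0254542
  f_2 = 0.0199508
  f_3 = 3.15106e-10
Posterior odds = (π_2·f_2) / (π_1·f_1) = (0.31·0.0199508) / (0.07·0.0254542) = 0.00618475 / 0.00178179 ≈ 3.4711

3.4711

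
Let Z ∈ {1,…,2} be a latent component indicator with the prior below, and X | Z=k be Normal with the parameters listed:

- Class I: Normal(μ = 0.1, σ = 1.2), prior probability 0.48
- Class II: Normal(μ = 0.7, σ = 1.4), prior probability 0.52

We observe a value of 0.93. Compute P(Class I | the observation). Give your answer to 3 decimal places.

0.462

Apply Bayes' rule: the posterior for each component is proportional to its prior times its likelihood at x.
Component likelihoods at x = 0.93:
  p_I = 0.261725
  p_II = 0.281139
Weight by the priors:
  π_I·p_I = 0.48 × 0.261725 = 0.125628
  π_II·p_II = 0.52 × 0.281139 = 0.146192
Marginal: 0.125628 + 0.146192 = 0.27182
P(Class I | x) ≈ 0.462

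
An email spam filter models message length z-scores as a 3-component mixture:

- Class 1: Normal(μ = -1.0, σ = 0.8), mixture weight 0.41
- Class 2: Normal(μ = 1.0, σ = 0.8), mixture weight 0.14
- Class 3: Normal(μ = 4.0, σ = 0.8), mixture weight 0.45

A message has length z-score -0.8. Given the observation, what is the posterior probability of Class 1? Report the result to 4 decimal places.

The responsibility of component k is P(Z=k) f_k(x) divided by Σ_j P(Z=j) f_j(x).
Component likelihoods at x = -0.8:
  f_1 = (1/(0.8·√(2π)))·exp(−(-0.8−-1.0)²/(2·0.8²)) = 0.498678·exp(-0.03125) = 0.483335
  f_2 = (1/(0.8·√(2π)))·exp(−(-0.8−1.0)²/(2·0.8²)) = 0.498678·exp(-2.53125) = 0.0396746
  f_3 = (1/(0.8·√(2π)))·exp(−(-0.8−4.0)²/(2·0.8²)) = 0.498678·exp(-18.00000) = 7.59485e-09
Weight by the priors:
  P(Z=1)·f_1 = 0.41 × 0.483335 = 0.198167
  P(Z=2)·f_2 = 0.14 × 0.0396746 = 0.00555444
  P(Z=3)·f_3 = 0.45 × 7.59485e-09 = 3.41768e-09
Sum: 0.198167 + 0.00555444 + 3.41768e-09 = 0.203722
P(Class 1 | data) = 0.198167 / 0.203722 ≈ 0.9727

0.9727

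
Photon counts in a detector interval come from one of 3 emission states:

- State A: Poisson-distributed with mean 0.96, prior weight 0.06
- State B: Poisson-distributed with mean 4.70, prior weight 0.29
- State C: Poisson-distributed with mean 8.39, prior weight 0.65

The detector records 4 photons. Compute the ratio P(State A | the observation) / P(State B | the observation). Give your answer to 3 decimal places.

Only the two components matter; the odds are (π_i f_i(x)) / (π_j f_j(x)).
Poisson probabilities:
  p_A = e^(−0.96)·0.96^4/4! = 0.0135504
  p_B = e^(−4.70)·4.70^4/4! = 0.184925
  p_C = e^(−8.39)·8.39^4/4! = 0.0468928
Odds = (0.06/0.29) × (0.0135504/0.184925) = 0.206897 × 0.0732748 ≈ 0.015

0.015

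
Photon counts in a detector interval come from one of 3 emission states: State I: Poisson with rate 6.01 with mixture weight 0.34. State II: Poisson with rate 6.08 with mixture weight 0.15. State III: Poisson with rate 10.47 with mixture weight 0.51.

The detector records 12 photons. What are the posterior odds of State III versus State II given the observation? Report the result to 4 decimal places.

The posterior odds equal the prior odds times the likelihood ratio: (P(Z=i)/P(Z=j))·(f_i(x)/f_j(x)).
Evaluate each component's likelihood at the observed value:
  p_I = e^(−6.01)·6.01^12/12! = 0.0113775
  p_II = e^(−6.08)·6.08^12/12! = 0.0121898
  p_III = e^(−10.47)·10.47^12/12! = 0.102792
0.052424 / 0.00182847 ≈ 28.6710

28.6710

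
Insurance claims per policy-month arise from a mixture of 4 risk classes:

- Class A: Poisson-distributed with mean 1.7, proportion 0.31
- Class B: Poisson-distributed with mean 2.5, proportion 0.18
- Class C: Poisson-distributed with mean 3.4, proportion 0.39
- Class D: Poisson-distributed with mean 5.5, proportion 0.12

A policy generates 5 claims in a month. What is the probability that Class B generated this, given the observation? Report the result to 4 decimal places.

Posterior ∝ prior × likelihood, so P(k | x) ∝ w_k f_k(x); normalise over all components.
Poisson probabilities:
  f_A = e^(−1.7)·1.7^5/5! = 0.0216154
  f_B = e^(−2.5)·2.5^5/5! = 0.0668009
  f_C = e^(−3.4)·3.4^5/5! = 0.126361
  f_D = e^(−5.5)·5.5^5/5! = 0.171401
Unnormalised posteriors:
  w_A·f_A = 0.31 × 0.0216154 = 0.00670077
  w_B·f_B = 0.18 × 0.0668009 = 0.0120242
  w_C·f_C = 0.39 × 0.126361 = 0.0492807
  w_D·f_D = 0.12 × 0.171401 = 0.0205681
Denominator: 0.00670077 + 0.0120242 + 0.0492807 + 0.0205681 = 0.0885737
So the posterior for Class B is 0.0120242 / 0.0885737 ≈ 0.1358.

0.1358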